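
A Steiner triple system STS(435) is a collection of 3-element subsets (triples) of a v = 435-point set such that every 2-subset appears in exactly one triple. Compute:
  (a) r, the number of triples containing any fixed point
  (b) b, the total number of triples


An STS(v) is a 2-(v, 3, 1) BIBD: block size k = 3, λ = 1.
Replication: r(k − 1) = λ(v − 1) ⇒ r·2 = 435 − 1 = 434 ⇒ r = 217.
Block count: b = v(v − 1)/6 = 435·434/6 = 188790/6 = 31465.

r = 217, b = 31465.


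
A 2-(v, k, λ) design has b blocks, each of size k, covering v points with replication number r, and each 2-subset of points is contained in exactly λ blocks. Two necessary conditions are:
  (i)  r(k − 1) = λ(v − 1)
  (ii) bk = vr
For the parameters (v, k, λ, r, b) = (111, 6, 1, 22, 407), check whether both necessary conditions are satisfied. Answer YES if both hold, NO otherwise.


Condition (i): r(k − 1) = 22·5 = 110; λ(v − 1) = 1·110 = 110. Match? YES.
Condition (ii): bk = 407·6 = 2442; vr = 111·22 = 2442. Match? YES.
Both conditions hold? YES.

YES


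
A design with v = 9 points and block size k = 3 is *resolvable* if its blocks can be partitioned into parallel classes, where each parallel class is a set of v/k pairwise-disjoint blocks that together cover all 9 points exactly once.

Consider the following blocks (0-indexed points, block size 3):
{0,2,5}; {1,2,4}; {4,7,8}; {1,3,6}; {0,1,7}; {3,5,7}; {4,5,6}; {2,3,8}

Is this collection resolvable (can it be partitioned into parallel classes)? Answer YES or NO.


v = 9, block size k = 3, number of blocks = 8.
For resolvability, blocks must partition into parallel classes of size v/k = 3.
Total blocks must therefore be a multiple of 3: 8 = 3·2 + 2 ⇒ not divisible ✗.
Resolvable? NO.

NO


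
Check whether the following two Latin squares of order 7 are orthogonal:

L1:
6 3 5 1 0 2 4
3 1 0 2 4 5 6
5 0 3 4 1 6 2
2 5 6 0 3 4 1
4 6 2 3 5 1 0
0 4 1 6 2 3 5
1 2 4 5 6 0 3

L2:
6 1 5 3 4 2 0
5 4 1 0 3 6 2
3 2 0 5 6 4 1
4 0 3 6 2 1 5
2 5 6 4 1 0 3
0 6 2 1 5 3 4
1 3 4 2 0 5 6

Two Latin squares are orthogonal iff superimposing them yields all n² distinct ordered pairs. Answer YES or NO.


Form the n² = 49 superimposed pairs (L1[i][j], L2[i][j]), row by row (rows and columns indexed from 0):
row 0: (6,6) (3,1) (5,5) (1,3) (0,4) (2,2) (4,0)
row 1: (3,5) (1,4) (0,1) (2,0) (4,3) (5,6) (6,2)
row 2: (5,3) (0,2) (3,0) (4,5) (1,6) (6,4) (2,1)
row 3: (2,4) (5,0) (6,3) (0,6) (3,2) (4,1) (1,5)
row 4: (4,2) (6,5) (2,6) (3,4) (5,1) (1,0) (0,3)
row 5: (0,0) (4,6) (1,2) (6,1) (2,5) (3,3) (5,4)
row 6: (1,1) (2,3) (4,4) (5,2) (6,0) (0,5) (3,6)
Orthogonality requires all 49 pairs distinct.
Check by first coordinate: for each symbol s of L1, list the L2 entries in the n cells where L1 = s; they must all differ.
  L1 = 0: L2 entries (in reading order) 4, 1, 2, 6, 3, 0, 5 — all 7 distinct ✓
  L1 = 1: L2 entries (in reading order) 3, 4, 6, 5, 0, 2, 1 — all 7 distinct ✓
  L1 = 2: L2 entries (in reading order) 2, 0, 1, 4, 6, 5, 3 — all 7 distinct ✓
  L1 = 3: L2 entries (in reading order) 1, 5, 0, 2, 4, 3, 6 — all 7 distinct ✓
  L1 = 4: L2 entries (in reading order) 0, 3, 5, 1, 2, 6, 4 — all 7 distinct ✓
  L1 = 5: L2 entries (in reading order) 5, 6, 3, 0, 1, 4, 2 — all 7 distinct ✓
  L1 = 6: L2 entries (in reading order) 6, 2, 4, 3, 5, 1, 0 — all 7 distinct ✓
Every symbol of L1 meets every symbol of L2 exactly once, so all 49 pairs are distinct (49 of 49).
Conclusion: YES.

YES


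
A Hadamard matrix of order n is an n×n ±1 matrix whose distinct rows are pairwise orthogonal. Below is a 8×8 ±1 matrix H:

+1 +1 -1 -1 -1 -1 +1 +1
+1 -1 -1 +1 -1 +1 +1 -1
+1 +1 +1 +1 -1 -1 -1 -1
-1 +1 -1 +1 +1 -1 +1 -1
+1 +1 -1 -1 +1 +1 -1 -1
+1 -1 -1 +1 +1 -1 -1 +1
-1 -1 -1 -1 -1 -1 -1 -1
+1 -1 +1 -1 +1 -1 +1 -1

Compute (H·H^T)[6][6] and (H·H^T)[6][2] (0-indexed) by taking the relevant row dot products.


Row 2 of H: [1, 1, 1, 1, -1, -1, -1, -1].
Row 6 of H: [-1, -1, -1, -1, -1, -1, -1, -1].
(H·H^T)[6][6] = Σ_j H[6][j]·H[6][j] = (-1)² + (-1)² + (-1)² + (-1)² + (-1)² + (-1)² + (-1)² + (-1)² = 1 + 1 + 1 + 1 + 1 + 1 + 1 + 1 = 8.
(H·H^T)[6][2] = Σ_j H[6][j]·H[2][j] = (-1)·(1) + (-1)·(1) + (-1)·(1) + (-1)·(1) + (-1)·(-1) + (-1)·(-1) + (-1)·(-1) + (-1)·(-1) = -1 + -1 + -1 + -1 + 1 + 1 + 1 + 1 = 0.
So rows 6 and 2 are orthogonal; the diagonal entry equals n = 8.

(6,6) entry = 8; (6,2) entry = 0.


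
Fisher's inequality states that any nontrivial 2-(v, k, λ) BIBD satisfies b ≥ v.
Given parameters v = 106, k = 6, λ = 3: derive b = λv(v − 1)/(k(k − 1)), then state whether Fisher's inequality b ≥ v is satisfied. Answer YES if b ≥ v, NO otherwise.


r = λ(v − 1)/(k − 1) = 3·105/5 = 63.
b = vr/k = 106·63/6 = 1113.
Fisher's inequality: b ≥ v ⇔ 1113 ≥ 106? YES.

YES


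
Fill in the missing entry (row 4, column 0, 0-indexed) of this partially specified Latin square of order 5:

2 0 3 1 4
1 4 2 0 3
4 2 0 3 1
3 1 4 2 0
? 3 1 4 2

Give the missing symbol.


Row 4 contains symbols [1, 2, 3, 4] — missing [0].
Column 0 contains symbols [1, 2, 3, 4] — missing [0].
The missing symbol must appear in both missing sets; intersection = [0].
Therefore the hidden value is 0.

Missing value = 0.


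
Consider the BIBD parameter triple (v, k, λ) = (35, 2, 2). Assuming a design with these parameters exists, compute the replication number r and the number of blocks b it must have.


Any 2-(v, k, λ) BIBD satisfies two necessary conditions:
  (i)  Each point sits in r blocks, and counting incidences through any fixed point gives r(k − 1) = λ(v − 1), so r = λ(v − 1)/(k − 1).
  (ii) Total incidences bk = vr, so b = vr/k.
Step 1: r = λ(v − 1)/(k − 1) = 2·(35 − 1)/(2 − 1) = 2·34/1 = 68/1 = 68.
Step 2: b = vr/k = 35·68/2 = 2380/2 = 1190.
Check integrality: r = 68 ∈ Z ✓, b = 1190 ∈ Z ✓.
(These identities are necessary conditions: they determine r and b for any design with these parameters, but do not by themselves prove that one exists.)

r = 68, b = 1190.


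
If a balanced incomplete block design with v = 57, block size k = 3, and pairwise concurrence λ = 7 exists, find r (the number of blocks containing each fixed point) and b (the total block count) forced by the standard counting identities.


Any 2-(v, k, λ) BIBD satisfies two necessary conditions:
  (i)  Each point sits in r blocks, and counting incidences through any fixed point gives r(k − 1) = λ(v − 1), so r = λ(v − 1)/(k − 1).
  (ii) Total incidences bk = vr, so b = vr/k.
Step 1: r = λ(v − 1)/(k − 1) = 7·(57 − 1)/(3 − 1) = 7·56/2 = 392/2 = 196.
Step 2: b = vr/k = 57·196/3 = 11172/3 = 3724.
Check integrality: r = 196 ∈ Z ✓, b = 3724 ∈ Z ✓.
(These identities are necessary conditions: they determine r and b for any design with these parameters, but do not by themselves prove that one exists.)

r = 196, b = 3724.


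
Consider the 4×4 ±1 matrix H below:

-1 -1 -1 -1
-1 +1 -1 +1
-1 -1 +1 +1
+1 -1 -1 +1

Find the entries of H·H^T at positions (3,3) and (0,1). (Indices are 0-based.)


Row 0 of H: [-1, -1, -1, -1].
Row 1 of H: [-1, 1, -1, 1].
Row 3 of H: [1, -1, -1, 1].
(H·H^T)[3][3] = Σ_j H[3][j]·H[3][j] = (1)² + (-1)² + (-1)² + (1)² = 1 + 1 + 1 + 1 = 4.
(H·H^T)[0][1] = Σ_j H[0][j]·H[1][j] = (-1)·(-1) + (-1)·(1) + (-1)·(-1) + (-1)·(1) = 1 + -1 + 1 + -1 = 0.
So rows 0 and 1 are orthogonal; the diagonal entry equals n = 4.

(3,3) entry = 4; (0,1) entry = 0.


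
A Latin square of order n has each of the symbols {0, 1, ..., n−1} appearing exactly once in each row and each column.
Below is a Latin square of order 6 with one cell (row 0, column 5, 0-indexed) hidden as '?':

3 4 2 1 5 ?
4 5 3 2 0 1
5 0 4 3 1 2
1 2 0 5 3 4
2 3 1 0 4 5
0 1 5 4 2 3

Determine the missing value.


Row 0 contains symbols [1, 2, 3, 4, 5] — missing [0].
Column 5 contains symbols [1, 2, 3, 4, 5] — missing [0].
The missing symbol must appear in both missing sets; intersection = [0].
Therefore the hidden value is 0.

Missing value = 0.


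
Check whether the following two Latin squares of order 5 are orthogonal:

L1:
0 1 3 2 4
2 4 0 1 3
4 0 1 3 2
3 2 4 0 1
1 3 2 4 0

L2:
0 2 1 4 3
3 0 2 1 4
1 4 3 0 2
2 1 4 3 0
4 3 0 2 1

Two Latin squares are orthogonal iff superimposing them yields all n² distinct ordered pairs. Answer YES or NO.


Form the n² = 25 superimposed pairs (L1[i][j], L2[i][j]), row by row (rows and columns indexed from 0):
row 0: (0,0) (1,2) (3,1) (2,4) (4,3)
row 1: (2,3) (4,0) (0,2) (1,1) (3,4)
row 2: (4,1) (0,4) (1,3) (3,0) (2,2)
row 3: (3,2) (2,1) (4,4) (0,3) (1,0)
row 4: (1,4) (3,3) (2,0) (4,2) (0,1)
Orthogonality requires all 25 pairs distinct.
Check by first coordinate: for each symbol s of L1, list the L2 entries in the n cells where L1 = s; they must all differ.
  L1 = 0: L2 entries (in reading order) 0, 2, 4, 3, 1 — all 5 distinct ✓
  L1 = 1: L2 entries (in reading order) 2, 1, 3, 0, 4 — all 5 distinct ✓
  L1 = 2: L2 entries (in reading order) 4, 3, 2, 1, 0 — all 5 distinct ✓
  L1 = 3: L2 entries (in reading order) 1, 4, 0, 2, 3 — all 5 distinct ✓
  L1 = 4: L2 entries (in reading order) 3, 0, 1, 4, 2 — all 5 distinct ✓
Every symbol of L1 meets every symbol of L2 exactly once, so all 25 pairs are distinct (25 of 25).
Conclusion: YES.

YES


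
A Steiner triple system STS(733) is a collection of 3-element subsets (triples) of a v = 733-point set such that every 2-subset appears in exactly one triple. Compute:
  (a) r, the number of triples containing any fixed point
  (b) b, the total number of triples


An STS(v) is a 2-(v, 3, 1) BIBD: block size k = 3, λ = 1.
Replication: r(k − 1) = λ(v − 1) ⇒ r·2 = 733 − 1 = 732 ⇒ r = 366.
Block count: b = v(v − 1)/6 = 733·732/6 = 536556/6 = 89426.

r = 366, b = 89426.


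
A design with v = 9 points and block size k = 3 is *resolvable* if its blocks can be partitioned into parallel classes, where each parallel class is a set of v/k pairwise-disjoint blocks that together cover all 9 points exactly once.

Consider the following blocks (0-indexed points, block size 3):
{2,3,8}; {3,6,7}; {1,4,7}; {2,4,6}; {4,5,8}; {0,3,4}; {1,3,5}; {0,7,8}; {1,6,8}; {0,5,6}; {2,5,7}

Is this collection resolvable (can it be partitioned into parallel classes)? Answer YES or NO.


v = 9, block size k = 3, number of blocks = 11.
For resolvability, blocks must partition into parallel classes of size v/k = 3.
Total blocks must therefore be a multiple of 3: 11 = 3·3 + 2 ⇒ not divisible ✗.
Resolvable? NO.

NO


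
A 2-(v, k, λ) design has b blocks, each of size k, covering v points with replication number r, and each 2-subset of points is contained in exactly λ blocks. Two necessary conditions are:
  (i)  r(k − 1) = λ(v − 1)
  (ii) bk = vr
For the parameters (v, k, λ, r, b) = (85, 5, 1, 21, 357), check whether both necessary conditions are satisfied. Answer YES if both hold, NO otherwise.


Condition (i): r(k − 1) = 21·4 = 84; λ(v − 1) = 1·84 = 84. Match? YES.
Condition (ii): bk = 357·5 = 1785; vr = 85·21 = 1785. Match? YES.
Both conditions hold? YES.

YES


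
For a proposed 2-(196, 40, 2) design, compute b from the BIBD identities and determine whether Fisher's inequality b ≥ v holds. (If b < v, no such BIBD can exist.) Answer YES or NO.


b = λv(v − 1)/(k(k − 1)) = 2·196·195/(40·39) = 76440/1560 = 49.
Compare with v = 196: b < v, so Fisher's inequality fails.

NO


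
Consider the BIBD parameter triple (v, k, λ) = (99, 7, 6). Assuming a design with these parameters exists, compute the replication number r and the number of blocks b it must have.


Any 2-(v, k, λ) BIBD satisfies two necessary conditions:
  (i)  Each point sits in r blocks, and counting incidences through any fixed point gives r(k − 1) = λ(v − 1), so r = λ(v − 1)/(k − 1).
  (ii) Total incidences bk = vr, so b = vr/k.
Step 1: r = λ(v − 1)/(k − 1) = 6·(99 − 1)/(7 − 1) = 6·98/6 = 588/6 = 98.
Step 2: b = vr/k = 99·98/7 = 9702/7 = 1386.
Check integrality: r = 98 ∈ Z ✓, b = 1386 ∈ Z ✓.
(These identities are necessary conditions: they determine r and b for any design with these parameters, but do not by themselves prove that one exists.)

r = 98, b = 1386.


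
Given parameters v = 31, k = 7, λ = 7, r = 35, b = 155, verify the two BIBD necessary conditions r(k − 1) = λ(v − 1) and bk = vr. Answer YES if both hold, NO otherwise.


Condition (i): r(k − 1) = 35·6 = 210; λ(v − 1) = 7·30 = 210. Match? YES.
Condition (ii): bk = 155·7 = 1085; vr = 31·35 = 1085. Match? YES.
Both conditions hold? YES.

YES


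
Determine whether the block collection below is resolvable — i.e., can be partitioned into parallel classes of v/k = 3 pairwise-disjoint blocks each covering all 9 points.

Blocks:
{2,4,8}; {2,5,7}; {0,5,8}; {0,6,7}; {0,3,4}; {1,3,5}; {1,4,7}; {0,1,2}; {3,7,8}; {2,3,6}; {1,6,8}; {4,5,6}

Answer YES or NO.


v = 9, block size k = 3, number of blocks = 12.
For resolvability, blocks must partition into parallel classes of size v/k = 3.
Total blocks must therefore be a multiple of 3: 12 = 3·4 + 0 ⇒ divisible ✓.
Greedy packing gives 4 candidate class(es). Each should be a full parallel class (size 3, covers all 9 points).
  Class 1 (3 blocks): {2,4,8}; {0,6,7}; {1,3,5}. Points covered: [0, 1, 2, 3, 4, 5, 6, 7, 8].
  Class 2 (3 blocks): {2,5,7}; {0,3,4}; {1,6,8}. Points covered: [0, 1, 2, 3, 4, 5, 6, 7, 8].
  Class 3 (3 blocks): {0,5,8}; {1,4,7}; {2,3,6}. Points covered: [0, 1, 2, 3, 4, 5, 6, 7, 8].
  Class 4 (3 blocks): {0,1,2}; {3,7,8}; {4,5,6}. Points covered: [0, 1, 2, 3, 4, 5, 6, 7, 8].
All classes full (size 3)? YES. All classes cover every point? YES.
Resolvable? YES.

YES


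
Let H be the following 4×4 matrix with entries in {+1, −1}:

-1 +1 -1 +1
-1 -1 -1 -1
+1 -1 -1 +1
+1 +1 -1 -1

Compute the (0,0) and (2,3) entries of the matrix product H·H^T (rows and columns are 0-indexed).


Row 0 of H: [-1, 1, -1, 1].
Row 2 of H: [1, -1, -1, 1].
Row 3 of H: [1, 1, -1, -1].
(H·H^T)[0][0] = Σ_j H[0][j]·H[0][j] = (-1)² + (1)² + (-1)² + (1)² = 1 + 1 + 1 + 1 = 4.
(H·H^T)[2][3] = Σ_j H[2][j]·H[3][j] = (1)·(1) + (-1)·(1) + (-1)·(-1) + (1)·(-1) = 1 + -1 + 1 + -1 = 0.
So rows 2 and 3 are orthogonal; the diagonal entry equals n = 4.

(0,0) entry = 4; (2,3) entry = 0.


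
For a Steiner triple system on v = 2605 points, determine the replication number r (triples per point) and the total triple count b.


An STS(v) is a 2-(v, 3, 1) BIBD: block size k = 3, λ = 1.
Replication: r(k − 1) = λ(v − 1) ⇒ r·2 = 2605 − 1 = 2604 ⇒ r = 1302.
Block count: bk = vr ⇒ b·3 = 2605·1302 = 3391710 ⇒ b = 1130570.

r = 1302, b = 1130570.


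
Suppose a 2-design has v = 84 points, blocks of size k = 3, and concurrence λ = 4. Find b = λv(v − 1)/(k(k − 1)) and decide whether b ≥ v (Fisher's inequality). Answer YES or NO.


r = λ(v − 1)/(k − 1) = 4·83/2 = 166.
b = vr/k = 84·166/3 = 4648.
Fisher's inequality: b ≥ v ⇔ 4648 ≥ 84? YES.

YES


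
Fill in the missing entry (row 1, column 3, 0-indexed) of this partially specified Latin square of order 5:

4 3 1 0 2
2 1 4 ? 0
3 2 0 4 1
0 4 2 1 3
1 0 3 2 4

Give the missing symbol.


Row 1 contains symbols [0, 1, 2, 4] — missing [3].
Column 3 contains symbols [0, 1, 2, 4] — missing [3].
The missing symbol must appear in both missing sets; intersection = [3].
Therefore the hidden value is 3.

Missing value = 3.


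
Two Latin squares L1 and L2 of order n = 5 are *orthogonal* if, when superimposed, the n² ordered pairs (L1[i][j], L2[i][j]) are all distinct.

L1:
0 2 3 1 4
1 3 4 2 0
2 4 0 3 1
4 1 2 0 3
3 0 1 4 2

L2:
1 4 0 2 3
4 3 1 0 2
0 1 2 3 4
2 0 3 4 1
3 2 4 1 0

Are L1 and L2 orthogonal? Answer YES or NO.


Form the n² = 25 superimposed pairs (L1[i][j], L2[i][j]), row by row (rows and columns indexed from 0):
row 0: (0,1) (2,4) (3,0) (1,2) (4,3)
row 1: (1,4) (3,3) (4,1) (2,0) (0,2)
row 2: (2,0) (4,1) (0,2) (3,3) (1,4)
row 3: (4,2) (1,0) (2,3) (0,4) (3,1)
row 4: (3,3) (0,2) (1,4) (4,1) (2,0)
Orthogonality requires all 25 pairs distinct.
But the pair (2,0) repeats: cell (1,3) has L1 = 2, L2 = 0, and cell (2,0) has L1 = 2, L2 = 0.
A repeated pair means some other pair never occurs (only 15 distinct pairs out of 25), so the squares are not orthogonal.
Conclusion: NO.

NO


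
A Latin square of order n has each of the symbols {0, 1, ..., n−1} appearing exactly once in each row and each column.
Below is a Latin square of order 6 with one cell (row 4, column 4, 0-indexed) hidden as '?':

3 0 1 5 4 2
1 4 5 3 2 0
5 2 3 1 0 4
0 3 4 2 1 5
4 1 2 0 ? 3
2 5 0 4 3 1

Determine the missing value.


Row 4 contains symbols [0, 1, 2, 3, 4] — missing [5].
Column 4 contains symbols [0, 1, 2, 3, 4] — missing [5].
The missing symbol must appear in both missing sets; intersection = [5].
Therefore the hidden value is 5.

Missing value = 5.


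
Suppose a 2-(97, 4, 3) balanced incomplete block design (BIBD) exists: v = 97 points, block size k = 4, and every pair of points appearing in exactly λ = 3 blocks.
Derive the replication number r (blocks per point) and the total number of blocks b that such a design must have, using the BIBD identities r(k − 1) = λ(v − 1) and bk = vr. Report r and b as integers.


Any 2-(v, k, λ) BIBD satisfies two necessary conditions:
  (i)  Each point sits in r blocks, and counting incidences through any fixed point gives r(k − 1) = λ(v − 1), so r = λ(v − 1)/(k − 1).
  (ii) Total incidences bk = vr, so b = vr/k.
Step 1: r = λ(v − 1)/(k − 1) = 3·(97 − 1)/(4 − 1) = 3·96/3 = 288/3 = 96.
Step 2: b = vr/k = 97·96/4 = 9312/4 = 2328.
Check integrality: r = 96 ∈ Z ✓, b = 2328 ∈ Z ✓.
(These identities are necessary conditions: they determine r and b for any design with these parameters, but do not by themselves prove that one exists.)

r = 96, b = 2328.


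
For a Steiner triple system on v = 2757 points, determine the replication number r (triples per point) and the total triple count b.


An STS(v) is a 2-(v, 3, 1) BIBD: block size k = 3, λ = 1.
Replication: r(k − 1) = λ(v − 1) ⇒ r·2 = 2757 − 1 = 2756 ⇒ r = 1378.
Block count: bk = vr ⇒ b·3 = 2757·1378 = 3799146 ⇒ b = 1266382.
(Check via b = v(v − 1)/6 = 2757·2756/6 = 7598292/6 = 1266382.)

r = 1378, b = 1266382.


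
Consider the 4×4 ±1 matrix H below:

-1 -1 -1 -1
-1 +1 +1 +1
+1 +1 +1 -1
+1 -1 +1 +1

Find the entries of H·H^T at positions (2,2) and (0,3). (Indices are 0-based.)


Row 0 of H: [-1, -1, -1, -1].
Row 2 of H: [1, 1, 1, -1].
Row 3 of H: [1, -1, 1, 1].
(H·H^T)[2][2] = Σ_j H[2][j]·H[2][j] = (1)² + (1)² + (1)² + (-1)² = 1 + 1 + 1 + 1 = 4.
(H·H^T)[0][3] = Σ_j H[0][j]·H[3][j] = (-1)·(1) + (-1)·(-1) + (-1)·(1) + (-1)·(1) = -1 + 1 + -1 + -1 = -2.
Rows 0 and 3 are not orthogonal (dot product = -2 ≠ 0), so H is not a Hadamard matrix.

(2,2) entry = 4; (0,3) entry = -2.


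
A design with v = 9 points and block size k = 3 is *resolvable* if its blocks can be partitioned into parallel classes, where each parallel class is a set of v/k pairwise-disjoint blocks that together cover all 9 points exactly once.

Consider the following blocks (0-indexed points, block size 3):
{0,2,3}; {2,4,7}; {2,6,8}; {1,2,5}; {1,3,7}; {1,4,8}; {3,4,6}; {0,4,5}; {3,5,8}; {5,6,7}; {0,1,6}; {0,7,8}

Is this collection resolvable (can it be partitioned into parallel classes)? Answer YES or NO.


v = 9, block size k = 3, number of blocks = 12.
For resolvability, blocks must partition into parallel classes of size v/k = 3.
Total blocks must therefore be a multiple of 3: 12 = 3·4 + 0 ⇒ divisible ✓.
Greedy packing gives 4 candidate class(es). Each should be a full parallel class (size 3, covers all 9 points).
  Class 1 (3 blocks): {0,2,3}; {1,4,8}; {5,6,7}. Points covered: [0, 1, 2, 3, 4, 5, 6, 7, 8].
  Class 2 (3 blocks): {2,4,7}; {3,5,8}; {0,1,6}. Points covered: [0, 1, 2, 3, 4, 5, 6, 7, 8].
  Class 3 (3 blocks): {2,6,8}; {1,3,7}; {0,4,5}. Points covered: [0, 1, 2, 3, 4, 5, 6, 7, 8].
  Class 4 (3 blocks): {1,2,5}; {3,4,6}; {0,7,8}. Points covered: [0, 1, 2, 3, 4, 5, 6, 7, 8].
All classes full (size 3)? YES. All classes cover every point? YES.
Resolvable? YES.

YES


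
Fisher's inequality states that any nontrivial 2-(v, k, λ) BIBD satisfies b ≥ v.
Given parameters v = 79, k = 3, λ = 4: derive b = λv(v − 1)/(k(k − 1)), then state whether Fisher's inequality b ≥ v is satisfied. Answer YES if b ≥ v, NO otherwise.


b = λv(v − 1)/(k(k − 1)) = 4·79·78/(3·2) = 24648/6 = 4108.
Compare with v = 79: b ≥ v, so Fisher's inequality holds.

YES


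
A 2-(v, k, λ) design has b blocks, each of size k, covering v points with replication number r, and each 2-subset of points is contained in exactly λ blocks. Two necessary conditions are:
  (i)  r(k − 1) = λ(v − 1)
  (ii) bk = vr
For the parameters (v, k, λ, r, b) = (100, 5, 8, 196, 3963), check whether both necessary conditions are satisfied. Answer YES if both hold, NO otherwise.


Condition (i): r(k − 1) = 196·4 = 784; λ(v − 1) = 8·99 = 792. Match? NO.
Condition (ii): bk = 3963·5 = 19815; vr = 100·196 = 19600. Match? NO.
Both conditions hold? NO.

NO


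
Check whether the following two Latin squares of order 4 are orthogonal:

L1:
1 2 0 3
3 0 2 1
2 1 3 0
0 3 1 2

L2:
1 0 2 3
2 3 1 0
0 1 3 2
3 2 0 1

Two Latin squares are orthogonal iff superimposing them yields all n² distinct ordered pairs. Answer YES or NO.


Form the n² = 16 superimposed pairs (L1[i][j], L2[i][j]), row by row (rows and columns indexed from 0):
row 0: (1,1) (2,0) (0,2) (3,3)
row 1: (3,2) (0,3) (2,1) (1,0)
row 2: (2,0) (1,1) (3,3) (0,2)
row 3: (0,3) (3,2) (1,0) (2,1)
Orthogonality requires all 16 pairs distinct.
But the pair (2,0) repeats: cell (0,1) has L1 = 2, L2 = 0, and cell (2,0) has L1 = 2, L2 = 0.
A repeated pair means some other pair never occurs (only 8 distinct pairs out of 16), so the squares are not orthogonal.
Conclusion: NO.

NO


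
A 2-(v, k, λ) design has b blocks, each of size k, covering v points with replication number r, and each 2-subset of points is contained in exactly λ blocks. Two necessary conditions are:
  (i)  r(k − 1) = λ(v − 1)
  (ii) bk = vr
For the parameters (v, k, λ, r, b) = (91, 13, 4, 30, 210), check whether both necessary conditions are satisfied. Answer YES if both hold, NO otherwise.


Condition (i): r(k − 1) = 30·12 = 360; λ(v − 1) = 4·90 = 360. Match? YES.
Condition (ii): bk = 210·13 = 2730; vr = 91·30 = 2730. Match? YES.
Both conditions hold? YES.

YES


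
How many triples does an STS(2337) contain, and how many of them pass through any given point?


An STS(v) is a 2-(v, 3, 1) BIBD: block size k = 3, λ = 1.
Replication: r(k − 1) = λ(v − 1) ⇒ r·2 = 2337 − 1 = 2336 ⇒ r = 1168.
Block count: b = v(v − 1)/6 = 2337·2336/6 = 5459232/6 = 909872.

r = 1168, b = 909872.


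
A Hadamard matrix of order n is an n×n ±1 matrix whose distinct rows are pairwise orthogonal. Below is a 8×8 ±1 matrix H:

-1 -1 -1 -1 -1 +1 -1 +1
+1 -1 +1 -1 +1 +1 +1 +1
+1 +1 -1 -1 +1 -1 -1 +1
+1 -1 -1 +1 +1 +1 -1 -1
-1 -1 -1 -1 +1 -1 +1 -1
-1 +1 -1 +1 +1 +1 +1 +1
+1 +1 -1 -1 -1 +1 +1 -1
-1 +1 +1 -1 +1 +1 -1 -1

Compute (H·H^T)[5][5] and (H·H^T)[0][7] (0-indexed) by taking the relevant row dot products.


Row 0 of H: [-1, -1, -1, -1, -1, 1, -1, 1].
Row 5 of H: [-1, 1, -1, 1, 1, 1, 1, 1].
Row 7 of H: [-1, 1, 1, -1, 1, 1, -1, -1].
(H·H^T)[5][5] = Σ_j H[5][j]·H[5][j] = (-1)² + (1)² + (-1)² + (1)² + (1)² + (1)² + (1)² + (1)² = 1 + 1 + 1 + 1 + 1 + 1 + 1 + 1 = 8.
(H·H^T)[0][7] = Σ_j H[0][j]·H[7][j] = (-1)·(-1) + (-1)·(1) + (-1)·(1) + (-1)·(-1) + (-1)·(1) + (1)·(1) + (-1)·(-1) + (1)·(-1) = 1 + -1 + -1 + 1 + -1 + 1 + 1 + -1 = 0.
So rows 0 and 7 are orthogonal; the diagonal entry equals n = 8.

(5,5) entry = 8; (0,7) entry = 0.


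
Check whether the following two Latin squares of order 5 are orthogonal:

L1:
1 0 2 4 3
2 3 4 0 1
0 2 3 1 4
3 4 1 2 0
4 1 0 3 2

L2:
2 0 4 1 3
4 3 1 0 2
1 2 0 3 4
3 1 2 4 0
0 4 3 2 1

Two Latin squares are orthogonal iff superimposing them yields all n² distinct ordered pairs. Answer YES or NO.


Form the n² = 25 superimposed pairs (L1[i][j], L2[i][j]), row by row (rows and columns indexed from 0):
row 0: (1,2) (0,0) (2,4) (4,1) (3,3)
row 1: (2,4) (3,3) (4,1) (0,0) (1,2)
row 2: (0,1) (2,2) (3,0) (1,3) (4,4)
row 3: (3,3) (4,1) (1,2) (2,4) (0,0)
row 4: (4,0) (1,4) (0,3) (3,2) (2,1)
Orthogonality requires all 25 pairs distinct.
But the pair (2,4) repeats: cell (0,2) has L1 = 2, L2 = 4, and cell (1,0) has L1 = 2, L2 = 4.
A repeated pair means some other pair never occurs (only 15 distinct pairs out of 25), so the squares are not orthogonal.
Conclusion: NO.

NO


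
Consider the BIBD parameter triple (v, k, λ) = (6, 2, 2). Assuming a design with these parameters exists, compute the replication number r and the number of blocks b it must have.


Any 2-(v, k, λ) BIBD satisfies two necessary conditions:
  (i)  Each point sits in r blocks, and counting incidences through any fixed point gives r(k − 1) = λ(v − 1), so r = λ(v − 1)/(k − 1).
  (ii) Total incidences bk = vr, so b = vr/k.
Step 1: r = λ(v − 1)/(k − 1) = 2·(6 − 1)/(2 − 1) = 2·5/1 = 10/1 = 10.
Step 2: b = vr/k = 6·10/2 = 60/2 = 30.
Check integrality: r = 10 ∈ Z ✓, b = 30 ∈ Z ✓.
(These identities are necessary conditions: they determine r and b for any design with these parameters, but do not by themselves prove that one exists.)

r = 10, b = 30.


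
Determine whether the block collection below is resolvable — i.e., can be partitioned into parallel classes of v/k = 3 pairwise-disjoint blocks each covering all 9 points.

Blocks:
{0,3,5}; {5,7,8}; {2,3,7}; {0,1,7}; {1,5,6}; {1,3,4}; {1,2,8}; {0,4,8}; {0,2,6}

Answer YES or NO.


v = 9, block size k = 3, number of blocks = 9.
For resolvability, blocks must partition into parallel classes of size v/k = 3.
Total blocks must therefore be a multiple of 3: 9 = 3·3 + 0 ⇒ divisible ✓.
Consider block {0,3,5}. The only other block(s) in the collection disjoint from it are {1,2,8} — just 1 block(s). Any parallel class containing {0,3,5} would need 2 other blocks each disjoint from it, so no parallel class of size 3 can contain {0,3,5}.
Since every block must belong to some parallel class in a resolution, the collection cannot be partitioned into parallel classes.
Resolvable? NO.

NO


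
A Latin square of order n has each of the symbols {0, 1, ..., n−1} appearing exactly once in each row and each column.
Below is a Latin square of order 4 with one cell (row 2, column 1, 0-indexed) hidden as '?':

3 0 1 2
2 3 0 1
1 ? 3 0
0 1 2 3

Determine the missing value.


Row 2 contains symbols [0, 1, 3] — missing [2].
Column 1 contains symbols [0, 1, 3] — missing [2].
The missing symbol must appear in both missing sets; intersection = [2].
Therefore the hidden value is 2.

Missing value = 2.


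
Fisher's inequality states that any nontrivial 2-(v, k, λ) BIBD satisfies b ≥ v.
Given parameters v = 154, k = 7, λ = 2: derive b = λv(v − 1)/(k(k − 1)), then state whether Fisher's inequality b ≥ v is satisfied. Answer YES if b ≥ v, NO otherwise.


b = λv(v − 1)/(k(k − 1)) = 2·154·153/(7·6) = 47124/42 = 1122.
Compare with v = 154: b ≥ v, so Fisher's inequality holds.

YES


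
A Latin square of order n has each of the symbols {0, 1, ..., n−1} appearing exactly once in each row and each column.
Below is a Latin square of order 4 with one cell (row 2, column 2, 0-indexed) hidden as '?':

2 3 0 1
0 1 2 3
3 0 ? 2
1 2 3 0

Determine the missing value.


Row 2 contains symbols [0, 2, 3] — missing [1].
Column 2 contains symbols [0, 2, 3] — missing [1].
The missing symbol must appear in both missing sets; intersection = [1].
Therefore the hidden value is 1.

Missing value = 1.


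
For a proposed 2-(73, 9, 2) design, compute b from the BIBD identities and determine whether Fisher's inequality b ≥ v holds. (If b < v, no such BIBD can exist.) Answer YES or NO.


r = λ(v − 1)/(k − 1) = 2·72/8 = 18.
b = vr/k = 73·18/9 = 146.
Fisher's inequality: b ≥ v ⇔ 146 ≥ 73? YES.

YES


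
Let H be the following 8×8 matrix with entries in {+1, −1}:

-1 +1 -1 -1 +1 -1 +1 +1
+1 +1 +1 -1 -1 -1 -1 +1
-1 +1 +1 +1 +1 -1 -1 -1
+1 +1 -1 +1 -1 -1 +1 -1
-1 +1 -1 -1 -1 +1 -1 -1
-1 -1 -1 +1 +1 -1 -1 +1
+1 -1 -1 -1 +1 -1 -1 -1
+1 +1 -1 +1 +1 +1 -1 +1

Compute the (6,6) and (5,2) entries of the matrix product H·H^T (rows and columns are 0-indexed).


Row 2 of H: [-1, 1, 1, 1, 1, -1, -1, -1].
Row 5 of H: [-1, -1, -1, 1, 1, -1, -1, 1].
Row 6 of H: [1, -1, -1, -1, 1, -1, -1, -1].
(H·H^T)[6][6] = Σ_j H[6][j]·H[6][j] = (1)² + (-1)² + (-1)² + (-1)² + (1)² + (-1)² + (-1)² + (-1)² = 1 + 1 + 1 + 1 + 1 + 1 + 1 + 1 = 8.
(H·H^T)[5][2] = Σ_j H[5][j]·H[2][j] = (-1)·(-1) + (-1)·(1) + (-1)·(1) + (1)·(1) + (1)·(1) + (-1)·(-1) + (-1)·(-1) + (1)·(-1) = 1 + -1 + -1 + 1 + 1 + 1 + 1 + -1 = 2.
Rows 5 and 2 are not orthogonal (dot product = 2 ≠ 0), so H is not a Hadamard matrix.

(6,6) entry = 8; (5,2) entry = 2.


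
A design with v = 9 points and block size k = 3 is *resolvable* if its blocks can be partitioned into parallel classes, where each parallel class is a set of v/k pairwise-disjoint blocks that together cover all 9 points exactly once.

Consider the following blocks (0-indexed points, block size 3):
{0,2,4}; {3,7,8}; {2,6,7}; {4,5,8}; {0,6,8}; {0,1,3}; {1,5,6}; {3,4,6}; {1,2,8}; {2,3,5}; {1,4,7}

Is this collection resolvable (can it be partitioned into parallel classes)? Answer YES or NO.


v = 9, block size k = 3, number of blocks = 11.
For resolvability, blocks must partition into parallel classes of size v/k = 3.
Total blocks must therefore be a multiple of 3: 11 = 3·3 + 2 ⇒ not divisible ✗.
Resolvable? NO.

NO


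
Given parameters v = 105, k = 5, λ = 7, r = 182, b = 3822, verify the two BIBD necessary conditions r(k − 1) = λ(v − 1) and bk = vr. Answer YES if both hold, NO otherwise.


Condition (i): r(k − 1) = 182·4 = 728; λ(v − 1) = 7·104 = 728. Match? YES.
Condition (ii): bk = 3822·5 = 19110; vr = 105·182 = 19110. Match? YES.
Both conditions hold? YES.

YES


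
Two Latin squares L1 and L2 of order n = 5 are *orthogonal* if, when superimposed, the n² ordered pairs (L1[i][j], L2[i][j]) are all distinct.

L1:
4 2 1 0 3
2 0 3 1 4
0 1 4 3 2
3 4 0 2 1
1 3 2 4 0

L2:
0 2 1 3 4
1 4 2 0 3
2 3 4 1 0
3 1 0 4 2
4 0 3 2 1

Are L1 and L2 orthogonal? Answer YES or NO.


Form the n² = 25 superimposed pairs (L1[i][j], L2[i][j]), row by row (rows and columns indexed from 0):
row 0: (4,0) (2,2) (1,1) (0,3) (3,4)
row 1: (2,1) (0,4) (3,2) (1,0) (4,3)
row 2: (0,2) (1,3) (4,4) (3,1) (2,0)
row 3: (3,3) (4,1) (0,0) (2,4) (1,2)
row 4: (1,4) (3,0) (2,3) (4,2) (0,1)
Orthogonality requires all 25 pairs distinct.
Check by first coordinate: for each symbol s of L1, list the L2 entries in the n cells where L1 = s; they must all differ.
  L1 = 0: L2 entries (in reading order) 3, 4, 2, 0, 1 — all 5 distinct ✓
  L1 = 1: L2 entries (in reading order) 1, 0, 3, 2, 4 — all 5 distinct ✓
  L1 = 2: L2 entries (in reading order) 2, 1, 0, 4, 3 — all 5 distinct ✓
  L1 = 3: L2 entries (in reading order) 4, 2, 1, 3, 0 — all 5 distinct ✓
  L1 = 4: L2 entries (in reading order) 0, 3, 4, 1, 2 — all 5 distinct ✓
Every symbol of L1 meets every symbol of L2 exactly once, so all 25 pairs are distinct (25 of 25).
Conclusion: YES.

YES


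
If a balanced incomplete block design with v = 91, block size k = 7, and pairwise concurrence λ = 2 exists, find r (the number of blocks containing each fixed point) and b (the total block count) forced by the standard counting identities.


Any 2-(v, k, λ) BIBD satisfies two necessary conditions:
  (i)  Each point sits in r blocks, and counting incidences through any fixed point gives r(k − 1) = λ(v − 1), so r = λ(v − 1)/(k − 1).
  (ii) Total incidences bk = vr, so b = vr/k.
Step 1: r = λ(v − 1)/(k − 1) = 2·(91 − 1)/(7 − 1) = 2·90/6 = 180/6 = 30.
Step 2: b = vr/k = 91·30/7 = 2730/7 = 390.
Check integrality: r = 30 ∈ Z ✓, b = 390 ∈ Z ✓.
(These identities are necessary conditions: they determine r and b for any design with these parameters, but do not by themselves prove that one exists.)

r = 30, b = 390.


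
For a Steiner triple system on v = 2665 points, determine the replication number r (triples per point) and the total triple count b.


An STS(v) is a 2-(v, 3, 1) BIBD: block size k = 3, λ = 1.
Replication: r(k − 1) = λ(v − 1) ⇒ r·2 = 2665 − 1 = 2664 ⇒ r = 1332.
Block count: bk = vr ⇒ b·3 = 2665·1332 = 3549780 ⇒ b = 1183260.

r = 1332, b = 1183260.


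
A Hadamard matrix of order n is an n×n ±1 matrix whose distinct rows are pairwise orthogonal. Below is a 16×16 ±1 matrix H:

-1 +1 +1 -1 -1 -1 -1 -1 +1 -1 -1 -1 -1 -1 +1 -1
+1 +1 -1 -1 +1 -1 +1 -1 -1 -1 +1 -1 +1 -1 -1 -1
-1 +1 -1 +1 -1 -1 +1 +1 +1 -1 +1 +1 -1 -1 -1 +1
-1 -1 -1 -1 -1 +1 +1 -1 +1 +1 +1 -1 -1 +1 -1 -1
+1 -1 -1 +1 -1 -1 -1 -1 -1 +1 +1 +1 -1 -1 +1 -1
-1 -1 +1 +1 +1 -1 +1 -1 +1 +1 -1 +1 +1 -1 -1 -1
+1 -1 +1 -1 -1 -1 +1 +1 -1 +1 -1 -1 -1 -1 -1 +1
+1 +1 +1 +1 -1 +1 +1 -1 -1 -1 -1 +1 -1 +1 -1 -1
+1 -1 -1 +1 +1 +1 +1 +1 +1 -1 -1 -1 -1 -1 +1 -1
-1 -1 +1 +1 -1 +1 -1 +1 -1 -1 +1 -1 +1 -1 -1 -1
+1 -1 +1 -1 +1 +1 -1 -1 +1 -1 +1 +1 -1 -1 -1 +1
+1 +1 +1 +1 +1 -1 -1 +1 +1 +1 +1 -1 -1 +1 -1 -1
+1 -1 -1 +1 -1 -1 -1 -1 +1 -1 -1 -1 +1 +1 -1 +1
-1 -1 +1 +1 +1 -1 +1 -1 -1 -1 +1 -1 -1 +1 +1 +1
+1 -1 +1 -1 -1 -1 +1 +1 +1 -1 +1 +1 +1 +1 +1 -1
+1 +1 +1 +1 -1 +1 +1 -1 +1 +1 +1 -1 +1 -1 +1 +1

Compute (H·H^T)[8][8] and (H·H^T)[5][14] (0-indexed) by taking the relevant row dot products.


Row 5 of H: [-1, -1, 1, 1, 1, -1, 1, -1, 1, 1, -1, 1, 1, -1, -1, -1].
Row 8 of H: [1, -1, -1, 1, 1, 1, 1, 1, 1, -1, -1, -1, -1, -1, 1, -1].
Row 14 of H: [1, -1, 1, -1, -1, -1, 1, 1, 1, -1, 1, 1, 1, 1, 1, -1].
(H·H^T)[8][8] = Σ_j H[8][j]·H[8][j] = (1)² + (-1)² + (-1)² + (1)² + (1)² + (1)² + (1)² + (1)² + (1)² + (-1)² + (-1)² + (-1)² + (-1)² + (-1)² + (1)² + (-1)² = 1 + 1 + 1 + 1 + 1 + 1 + 1 + 1 + 1 + 1 + 1 + 1 + 1 + 1 + 1 + 1 = 16.
(H·H^T)[5][14] = Σ_j H[5][j]·H[14][j] = (-1)·(1) + (-1)·(-1) + (1)·(1) + (1)·(-1) + (1)·(-1) + (-1)·(-1) + (1)·(1) + (-1)·(1) + (1)·(1) + (1)·(-1) + (-1)·(1) + (1)·(1) + (1)·(1) + (-1)·(1) + (-1)·(1) + (-1)·(-1) = -1 + 1 + 1 + -1 + -1 + 1 + 1 + -1 + 1 + -1 + -1 + 1 + 1 + -1 + -1 + 1 = 0.
So rows 5 and 14 are orthogonal; the diagonal entry equals n = 16.

(8,8) entry = 16; (5,14) entry = 0.


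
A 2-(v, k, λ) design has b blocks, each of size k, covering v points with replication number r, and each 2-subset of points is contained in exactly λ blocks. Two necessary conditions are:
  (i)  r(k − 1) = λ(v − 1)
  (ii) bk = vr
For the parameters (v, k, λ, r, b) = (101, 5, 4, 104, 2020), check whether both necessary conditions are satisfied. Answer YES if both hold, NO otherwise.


Condition (i): r(k − 1) = 104·4 = 416; λ(v − 1) = 4·100 = 400. Match? NO.
Condition (ii): bk = 2020·5 = 10100; vr = 101·104 = 10504. Match? NO.
Both conditions hold? NO.

NO


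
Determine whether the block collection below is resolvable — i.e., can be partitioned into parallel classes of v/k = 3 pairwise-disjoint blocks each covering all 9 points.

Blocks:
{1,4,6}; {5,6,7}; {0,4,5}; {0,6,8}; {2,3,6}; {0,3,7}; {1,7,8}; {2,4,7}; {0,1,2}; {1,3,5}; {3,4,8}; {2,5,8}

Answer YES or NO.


v = 9, block size k = 3, number of blocks = 12.
For resolvability, blocks must partition into parallel classes of size v/k = 3.
Total blocks must therefore be a multiple of 3: 12 = 3·4 + 0 ⇒ divisible ✓.
Greedy packing gives 4 candidate class(es). Each should be a full parallel class (size 3, covers all 9 points).
  Class 1 (3 blocks): {1,4,6}; {0,3,7}; {2,5,8}. Points covered: [0, 1, 2, 3, 4, 5, 6, 7, 8].
  Class 2 (3 blocks): {5,6,7}; {0,1,2}; {3,4,8}. Points covered: [0, 1, 2, 3, 4, 5, 6, 7, 8].
  Class 3 (3 blocks): {0,4,5}; {2,3,6}; {1,7,8}. Points covered: [0, 1, 2, 3, 4, 5, 6, 7, 8].
  Class 4 (3 blocks): {0,6,8}; {2,4,7}; {1,3,5}. Points covered: [0, 1, 2, 3, 4, 5, 6, 7, 8].
All classes full (size 3)? YES. All classes cover every point? YES.
Resolvable? YES.

YES


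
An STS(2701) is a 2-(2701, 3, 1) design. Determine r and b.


An STS(v) is a 2-(v, 3, 1) BIBD: block size k = 3, λ = 1.
Replication: r(k − 1) = λ(v − 1) ⇒ r·2 = 2701 − 1 = 2700 ⇒ r = 1350.
Block count: b = v(v − 1)/6 = 2701·2700/6 = 7292700/6 = 1215450.
(Check via bk = vr: 1215450·3 = 3646350 = 2701·1350 = 3646350 ✓.)

r = 1350, b = 1215450.


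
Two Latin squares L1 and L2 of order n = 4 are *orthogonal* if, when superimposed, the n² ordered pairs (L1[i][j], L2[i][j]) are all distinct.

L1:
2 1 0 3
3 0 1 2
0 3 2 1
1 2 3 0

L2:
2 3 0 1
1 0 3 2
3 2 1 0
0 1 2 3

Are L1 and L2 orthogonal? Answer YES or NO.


Form the n² = 16 superimposed pairs (L1[i][j], L2[i][j]), row by row (rows and columns indexed from 0):
row 0: (2,2) (1,3) (0,0) (3,1)
row 1: (3,1) (0,0) (1,3) (2,2)
row 2: (0,3) (3,2) (2,1) (1,0)
row 3: (1,0) (2,1) (3,2) (0,3)
Orthogonality requires all 16 pairs distinct.
But the pair (3,1) repeats: cell (0,3) has L1 = 3, L2 = 1, and cell (1,0) has L1 = 3, L2 = 1.
A repeated pair means some other pair never occurs (only 8 distinct pairs out of 16), so the squares are not orthogonal.
Conclusion: NO.

NO


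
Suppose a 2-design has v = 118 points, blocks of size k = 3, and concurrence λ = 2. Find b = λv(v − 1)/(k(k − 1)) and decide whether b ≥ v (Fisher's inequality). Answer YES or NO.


b = λv(v − 1)/(k(k − 1)) = 2·118·117/(3·2) = 27612/6 = 4602.
Compare with v = 118: b ≥ v, so Fisher's inequality holds.

YES


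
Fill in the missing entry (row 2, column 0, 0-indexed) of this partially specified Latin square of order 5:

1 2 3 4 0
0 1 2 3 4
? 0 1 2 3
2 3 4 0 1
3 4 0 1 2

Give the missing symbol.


Row 2 contains symbols [0, 1, 2, 3] — missing [4].
Column 0 contains symbols [0, 1, 2, 3] — missing [4].
The missing symbol must appear in both missing sets; intersection = [4].
Therefore the hidden value is 4.

Missing value = 4.


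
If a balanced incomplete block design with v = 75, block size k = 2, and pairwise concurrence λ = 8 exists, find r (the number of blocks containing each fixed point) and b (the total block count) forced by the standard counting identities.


Any 2-(v, k, λ) BIBD satisfies two necessary conditions:
  (i)  Each point sits in r blocks, and counting incidences through any fixed point gives r(k − 1) = λ(v − 1), so r = λ(v − 1)/(k − 1).
  (ii) Total incidences bk = vr, so b = vr/k.
Step 1: r = λ(v − 1)/(k − 1) = 8·(75 − 1)/(2 − 1) = 8·74/1 = 592/1 = 592.
Step 2: b = vr/k = 75·592/2 = 44400/2 = 22200.
Check integrality: r = 592 ∈ Z ✓, b = 22200 ∈ Z ✓.
(These identities are necessary conditions: they determine r and b for any design with these parameters, but do not by themselves prove that one exists.)

r = 592, b = 22200.


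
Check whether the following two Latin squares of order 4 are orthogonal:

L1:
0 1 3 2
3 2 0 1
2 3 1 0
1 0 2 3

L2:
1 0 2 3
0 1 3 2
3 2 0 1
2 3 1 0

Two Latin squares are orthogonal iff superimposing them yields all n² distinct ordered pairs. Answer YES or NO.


Form the n² = 16 superimposed pairs (L1[i][j], L2[i][j]), row by row (rows and columns indexed from 0):
row 0: (0,1) (1,0) (3,2) (2,3)
row 1: (3,0) (2,1) (0,3) (1,2)
row 2: (2,3) (3,2) (1,0) (0,1)
row 3: (1,2) (0,3) (2,1) (3,0)
Orthogonality requires all 16 pairs distinct.
But the pair (2,3) repeats: cell (0,3) has L1 = 2, L2 = 3, and cell (2,0) has L1 = 2, L2 = 3.
A repeated pair means some other pair never occurs (only 8 distinct pairs out of 16), so the squares are not orthogonal.
Conclusion: NO.

NO


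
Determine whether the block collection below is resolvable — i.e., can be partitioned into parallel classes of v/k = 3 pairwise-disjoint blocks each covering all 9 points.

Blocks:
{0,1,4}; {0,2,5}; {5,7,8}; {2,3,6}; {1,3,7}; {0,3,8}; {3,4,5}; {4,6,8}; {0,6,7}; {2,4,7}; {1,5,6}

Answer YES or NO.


v = 9, block size k = 3, number of blocks = 11.
For resolvability, blocks must partition into parallel classes of size v/k = 3.
Total blocks must therefore be a multiple of 3: 11 = 3·3 + 2 ⇒ not divisible ✗.
Resolvable? NO.

NO
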